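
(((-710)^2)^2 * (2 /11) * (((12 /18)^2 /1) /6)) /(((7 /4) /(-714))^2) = 18800578071040000 /33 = 569714487001212.12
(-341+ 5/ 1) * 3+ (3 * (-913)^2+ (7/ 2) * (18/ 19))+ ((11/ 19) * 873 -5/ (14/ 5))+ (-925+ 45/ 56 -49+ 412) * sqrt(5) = 665054783/ 266 -31427 * sqrt(5)/ 56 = 2498951.08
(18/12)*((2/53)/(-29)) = -3/1537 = -0.00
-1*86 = -86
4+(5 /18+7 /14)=43 /9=4.78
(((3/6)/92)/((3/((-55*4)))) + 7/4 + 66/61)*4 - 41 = -31.27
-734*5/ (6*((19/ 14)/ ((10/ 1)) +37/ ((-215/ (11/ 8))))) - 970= 3711550/ 729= 5091.29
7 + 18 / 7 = 67 / 7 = 9.57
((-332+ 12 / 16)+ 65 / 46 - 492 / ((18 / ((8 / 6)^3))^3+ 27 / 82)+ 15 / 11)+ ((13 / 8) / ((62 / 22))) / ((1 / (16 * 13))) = -117347571893179 / 559702675620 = -209.66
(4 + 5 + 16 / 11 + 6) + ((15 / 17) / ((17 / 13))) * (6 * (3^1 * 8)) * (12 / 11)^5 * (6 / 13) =3990718789 / 46543739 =85.74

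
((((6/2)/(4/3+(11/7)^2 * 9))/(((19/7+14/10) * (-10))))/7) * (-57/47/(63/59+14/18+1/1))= 1483083/7869819872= 0.00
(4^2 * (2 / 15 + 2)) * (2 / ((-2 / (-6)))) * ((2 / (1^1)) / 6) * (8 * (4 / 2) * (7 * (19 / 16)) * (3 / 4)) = 34048 / 5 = 6809.60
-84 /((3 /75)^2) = -52500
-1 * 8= -8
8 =8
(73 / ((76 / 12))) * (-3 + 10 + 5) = 2628 / 19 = 138.32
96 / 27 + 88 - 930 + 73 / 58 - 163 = -522097 / 522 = -1000.19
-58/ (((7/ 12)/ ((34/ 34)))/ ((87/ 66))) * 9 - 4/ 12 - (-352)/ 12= -88595/ 77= -1150.58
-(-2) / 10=1 / 5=0.20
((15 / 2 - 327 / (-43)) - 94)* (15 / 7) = -101775 / 602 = -169.06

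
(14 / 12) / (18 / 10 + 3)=35 / 144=0.24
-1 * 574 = -574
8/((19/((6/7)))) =48/133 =0.36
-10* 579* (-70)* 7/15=189140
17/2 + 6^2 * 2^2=305/2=152.50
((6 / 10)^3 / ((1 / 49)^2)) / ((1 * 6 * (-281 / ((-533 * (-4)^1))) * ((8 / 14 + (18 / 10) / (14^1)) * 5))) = -6581484 / 35125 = -187.37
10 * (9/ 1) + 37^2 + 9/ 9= 1460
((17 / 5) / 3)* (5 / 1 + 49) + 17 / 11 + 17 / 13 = 45798 / 715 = 64.05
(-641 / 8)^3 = -263374721 / 512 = -514403.75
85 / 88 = 0.97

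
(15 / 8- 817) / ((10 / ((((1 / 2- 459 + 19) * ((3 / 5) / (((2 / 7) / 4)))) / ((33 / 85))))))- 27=682079361 / 880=775090.18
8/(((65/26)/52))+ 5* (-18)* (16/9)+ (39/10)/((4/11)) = 137/8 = 17.12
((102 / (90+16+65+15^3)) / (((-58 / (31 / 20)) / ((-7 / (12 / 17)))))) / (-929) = -62713 / 7642622880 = -0.00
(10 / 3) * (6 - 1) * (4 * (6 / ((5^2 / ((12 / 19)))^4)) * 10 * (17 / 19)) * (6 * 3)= 203046912 / 7737809375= 0.03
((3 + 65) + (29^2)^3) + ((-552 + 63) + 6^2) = 594822936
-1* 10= -10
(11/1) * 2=22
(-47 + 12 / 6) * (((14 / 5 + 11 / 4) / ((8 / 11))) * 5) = -54945 / 32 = -1717.03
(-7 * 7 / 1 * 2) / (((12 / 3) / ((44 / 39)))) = -1078 / 39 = -27.64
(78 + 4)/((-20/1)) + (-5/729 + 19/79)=-2226671/575910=-3.87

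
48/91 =0.53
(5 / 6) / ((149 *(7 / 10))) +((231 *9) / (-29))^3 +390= -28087240502716 / 76313181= -368052.28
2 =2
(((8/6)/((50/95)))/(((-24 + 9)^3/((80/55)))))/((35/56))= -4864/2784375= -0.00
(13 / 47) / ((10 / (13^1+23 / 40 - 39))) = -13221 / 18800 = -0.70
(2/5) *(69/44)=69/110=0.63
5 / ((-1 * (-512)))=5 / 512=0.01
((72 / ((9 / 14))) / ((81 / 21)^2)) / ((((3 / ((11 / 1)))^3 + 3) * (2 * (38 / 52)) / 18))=30.70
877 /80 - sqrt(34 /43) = 877 /80 - sqrt(1462) /43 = 10.07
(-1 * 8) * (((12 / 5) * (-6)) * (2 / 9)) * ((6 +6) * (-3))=-4608 / 5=-921.60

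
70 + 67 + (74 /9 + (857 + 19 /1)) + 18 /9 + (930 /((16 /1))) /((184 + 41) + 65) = 1023.42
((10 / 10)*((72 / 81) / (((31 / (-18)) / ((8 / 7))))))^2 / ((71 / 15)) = 245760 / 3343319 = 0.07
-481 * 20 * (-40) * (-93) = -35786400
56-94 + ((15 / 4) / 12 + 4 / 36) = -5411 / 144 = -37.58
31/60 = 0.52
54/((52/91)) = 189/2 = 94.50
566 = 566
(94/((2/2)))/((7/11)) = 1034/7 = 147.71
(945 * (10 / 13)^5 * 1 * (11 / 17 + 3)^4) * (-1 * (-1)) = 1396363752000000 / 31010762653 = 45028.36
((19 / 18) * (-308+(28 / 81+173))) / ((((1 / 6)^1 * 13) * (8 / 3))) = -15941 / 648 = -24.60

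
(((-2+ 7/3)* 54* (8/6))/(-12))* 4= -8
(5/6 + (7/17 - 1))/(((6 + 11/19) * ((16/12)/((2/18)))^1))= 19/6120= 0.00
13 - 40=-27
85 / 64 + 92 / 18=3709 / 576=6.44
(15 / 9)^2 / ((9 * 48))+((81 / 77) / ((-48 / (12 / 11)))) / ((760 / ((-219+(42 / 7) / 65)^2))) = -3968109360953 / 2643564924000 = -1.50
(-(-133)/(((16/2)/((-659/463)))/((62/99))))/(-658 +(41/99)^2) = 0.02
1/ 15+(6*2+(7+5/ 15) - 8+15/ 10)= 129/ 10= 12.90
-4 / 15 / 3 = -4 / 45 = -0.09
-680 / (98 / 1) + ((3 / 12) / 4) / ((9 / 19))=-48029 / 7056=-6.81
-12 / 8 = -3 / 2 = -1.50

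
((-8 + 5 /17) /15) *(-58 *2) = 15196 /255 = 59.59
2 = 2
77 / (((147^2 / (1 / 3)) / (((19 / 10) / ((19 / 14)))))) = 11 / 6615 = 0.00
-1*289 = -289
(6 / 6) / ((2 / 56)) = 28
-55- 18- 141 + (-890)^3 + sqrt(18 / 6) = -704969214 + sqrt(3) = -704969212.27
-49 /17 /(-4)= 49 /68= 0.72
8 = 8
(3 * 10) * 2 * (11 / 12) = 55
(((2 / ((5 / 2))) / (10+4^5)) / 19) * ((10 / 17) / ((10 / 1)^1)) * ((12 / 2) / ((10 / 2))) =0.00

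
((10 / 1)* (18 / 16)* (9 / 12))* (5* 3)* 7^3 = 694575 / 16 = 43410.94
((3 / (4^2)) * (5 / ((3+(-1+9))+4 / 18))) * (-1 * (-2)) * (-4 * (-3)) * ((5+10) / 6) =2025 / 404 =5.01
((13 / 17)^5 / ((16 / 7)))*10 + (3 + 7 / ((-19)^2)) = 17072440095 / 4100547016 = 4.16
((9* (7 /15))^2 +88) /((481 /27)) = 71307 /12025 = 5.93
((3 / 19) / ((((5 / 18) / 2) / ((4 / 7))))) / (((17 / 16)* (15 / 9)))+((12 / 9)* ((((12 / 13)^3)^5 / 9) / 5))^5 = 910723242423938661394336392592432104001030241110190917495706838353429743992306256043847936 / 2482572881466778970221813741427494867105443254055753497735321967957327778011016577513678125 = 0.37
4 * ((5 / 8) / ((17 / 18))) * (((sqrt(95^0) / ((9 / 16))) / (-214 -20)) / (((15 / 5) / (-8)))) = 320 / 5967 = 0.05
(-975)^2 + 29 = 950654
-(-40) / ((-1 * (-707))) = 40 / 707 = 0.06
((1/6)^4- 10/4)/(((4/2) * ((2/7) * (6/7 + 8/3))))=-158711/127872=-1.24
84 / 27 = 28 / 9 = 3.11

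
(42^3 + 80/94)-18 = 3481330/47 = 74070.85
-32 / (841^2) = -32 / 707281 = -0.00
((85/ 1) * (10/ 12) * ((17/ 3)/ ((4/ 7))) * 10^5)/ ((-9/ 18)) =-1264375000/ 9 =-140486111.11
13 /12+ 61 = 745 /12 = 62.08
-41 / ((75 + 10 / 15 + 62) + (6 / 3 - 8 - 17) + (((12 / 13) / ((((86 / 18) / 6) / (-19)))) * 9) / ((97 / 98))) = 6669429 / 13924840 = 0.48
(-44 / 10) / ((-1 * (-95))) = -22 / 475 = -0.05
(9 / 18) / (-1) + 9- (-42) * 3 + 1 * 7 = 283 / 2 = 141.50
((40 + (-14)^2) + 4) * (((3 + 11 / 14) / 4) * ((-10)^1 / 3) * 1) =-757.14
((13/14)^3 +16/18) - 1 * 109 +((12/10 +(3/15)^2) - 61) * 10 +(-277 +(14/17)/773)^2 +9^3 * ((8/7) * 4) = 1692129541054170857/21323252585880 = 79356.07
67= 67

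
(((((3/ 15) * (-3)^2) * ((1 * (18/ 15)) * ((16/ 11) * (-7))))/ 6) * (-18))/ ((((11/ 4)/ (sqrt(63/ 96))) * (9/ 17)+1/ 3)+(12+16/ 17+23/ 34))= 18434703168/ 3833301725 - 33312384 * sqrt(42)/ 348481975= 4.19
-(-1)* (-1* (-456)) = 456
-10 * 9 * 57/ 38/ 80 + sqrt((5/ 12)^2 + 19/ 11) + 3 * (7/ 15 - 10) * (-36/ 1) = sqrt(33121)/ 132 + 82233/ 80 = 1029.29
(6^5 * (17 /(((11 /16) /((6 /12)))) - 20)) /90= -36288 /55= -659.78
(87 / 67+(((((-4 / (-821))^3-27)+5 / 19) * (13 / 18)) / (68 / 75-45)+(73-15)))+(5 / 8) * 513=21266684857587364321 / 55911779101009704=380.36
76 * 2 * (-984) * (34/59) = -86191.73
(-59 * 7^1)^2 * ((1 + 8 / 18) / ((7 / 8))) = 2534168 / 9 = 281574.22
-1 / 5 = -0.20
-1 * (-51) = 51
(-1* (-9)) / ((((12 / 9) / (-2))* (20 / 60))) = -81 / 2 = -40.50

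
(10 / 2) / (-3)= -5 / 3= -1.67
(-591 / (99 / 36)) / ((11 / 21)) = -49644 / 121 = -410.28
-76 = -76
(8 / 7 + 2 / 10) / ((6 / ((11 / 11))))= 47 / 210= 0.22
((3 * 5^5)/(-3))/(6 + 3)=-3125/9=-347.22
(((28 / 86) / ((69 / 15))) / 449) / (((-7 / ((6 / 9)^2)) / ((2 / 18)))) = -0.00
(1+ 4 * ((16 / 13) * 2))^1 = 141 / 13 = 10.85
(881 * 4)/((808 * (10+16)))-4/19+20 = 1991491/99788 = 19.96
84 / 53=1.58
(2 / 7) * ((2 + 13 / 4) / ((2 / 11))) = 33 / 4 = 8.25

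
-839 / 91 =-9.22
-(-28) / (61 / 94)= 2632 / 61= 43.15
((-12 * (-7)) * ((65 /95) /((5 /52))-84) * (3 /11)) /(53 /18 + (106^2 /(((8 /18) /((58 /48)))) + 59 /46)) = -277095168 /4806456695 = -0.06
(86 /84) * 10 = 10.24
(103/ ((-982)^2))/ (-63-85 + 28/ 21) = -0.00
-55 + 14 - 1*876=-917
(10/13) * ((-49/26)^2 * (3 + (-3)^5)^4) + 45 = 19914854498865/2197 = 9064567364.07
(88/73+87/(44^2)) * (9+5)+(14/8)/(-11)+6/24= 17.60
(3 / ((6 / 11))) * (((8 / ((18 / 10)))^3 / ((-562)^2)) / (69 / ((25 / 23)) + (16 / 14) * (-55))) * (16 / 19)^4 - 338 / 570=-2419290332354197 / 4088378297283705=-0.59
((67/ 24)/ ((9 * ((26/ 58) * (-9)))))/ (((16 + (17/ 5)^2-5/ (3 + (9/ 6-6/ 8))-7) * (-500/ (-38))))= -36917/ 121474080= -0.00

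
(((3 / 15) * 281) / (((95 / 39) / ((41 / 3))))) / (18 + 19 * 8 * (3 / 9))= 4.59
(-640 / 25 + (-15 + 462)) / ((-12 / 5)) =-2107 / 12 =-175.58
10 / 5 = 2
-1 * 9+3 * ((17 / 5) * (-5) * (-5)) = 246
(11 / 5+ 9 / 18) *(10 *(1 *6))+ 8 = 170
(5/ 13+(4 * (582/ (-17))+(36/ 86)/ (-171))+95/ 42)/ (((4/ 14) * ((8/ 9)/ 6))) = -9165850695/ 2888912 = -3172.77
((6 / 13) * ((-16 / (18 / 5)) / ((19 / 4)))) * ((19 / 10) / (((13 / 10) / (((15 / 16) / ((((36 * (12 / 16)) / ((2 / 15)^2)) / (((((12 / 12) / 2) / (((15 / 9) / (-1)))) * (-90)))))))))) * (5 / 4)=-20 / 1521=-0.01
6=6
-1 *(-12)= 12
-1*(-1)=1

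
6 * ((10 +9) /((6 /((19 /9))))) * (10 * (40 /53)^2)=5776000 /25281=228.47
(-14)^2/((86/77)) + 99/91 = 690943/3913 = 176.58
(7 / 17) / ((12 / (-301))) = -2107 / 204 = -10.33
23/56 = 0.41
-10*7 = -70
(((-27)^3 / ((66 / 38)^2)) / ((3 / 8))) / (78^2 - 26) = -1052676 / 366509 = -2.87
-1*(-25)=25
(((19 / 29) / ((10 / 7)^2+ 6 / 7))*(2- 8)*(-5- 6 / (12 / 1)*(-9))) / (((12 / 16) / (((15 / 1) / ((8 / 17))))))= 28.83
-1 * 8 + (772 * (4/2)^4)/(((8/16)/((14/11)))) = 345768/11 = 31433.45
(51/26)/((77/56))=204/143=1.43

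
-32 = -32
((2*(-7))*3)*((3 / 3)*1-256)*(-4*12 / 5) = -102816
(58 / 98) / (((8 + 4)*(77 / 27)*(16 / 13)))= 3393 / 241472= 0.01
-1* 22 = -22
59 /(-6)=-59 /6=-9.83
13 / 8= 1.62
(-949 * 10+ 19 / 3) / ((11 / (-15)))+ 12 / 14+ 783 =13716.13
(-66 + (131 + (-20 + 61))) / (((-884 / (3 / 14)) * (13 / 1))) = -0.00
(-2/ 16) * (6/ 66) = -1/ 88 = -0.01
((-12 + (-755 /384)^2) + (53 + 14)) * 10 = 43400525 /73728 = 588.66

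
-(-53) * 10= 530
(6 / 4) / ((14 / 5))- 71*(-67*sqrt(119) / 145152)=4757*sqrt(119) / 145152+15 / 28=0.89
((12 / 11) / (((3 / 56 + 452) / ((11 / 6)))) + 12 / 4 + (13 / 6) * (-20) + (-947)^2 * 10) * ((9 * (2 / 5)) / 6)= 681078532271 / 126575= 5380829.80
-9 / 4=-2.25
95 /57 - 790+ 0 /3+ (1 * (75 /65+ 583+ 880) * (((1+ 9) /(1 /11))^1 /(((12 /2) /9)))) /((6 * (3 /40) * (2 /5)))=17437585 /13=1341352.69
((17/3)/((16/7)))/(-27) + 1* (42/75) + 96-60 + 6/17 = 20281073/550800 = 36.82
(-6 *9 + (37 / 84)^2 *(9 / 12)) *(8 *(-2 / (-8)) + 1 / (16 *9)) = -146425607 / 1354752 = -108.08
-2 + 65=63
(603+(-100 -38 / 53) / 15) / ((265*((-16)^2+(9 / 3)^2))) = 474047 / 55828875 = 0.01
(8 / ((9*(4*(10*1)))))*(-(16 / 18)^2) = -64 / 3645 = -0.02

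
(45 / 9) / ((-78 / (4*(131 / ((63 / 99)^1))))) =-14410 / 273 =-52.78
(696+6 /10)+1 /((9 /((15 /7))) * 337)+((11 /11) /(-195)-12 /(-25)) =534430419 /766675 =697.08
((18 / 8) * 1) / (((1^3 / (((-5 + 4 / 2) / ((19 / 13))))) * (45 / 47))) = -1833 / 380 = -4.82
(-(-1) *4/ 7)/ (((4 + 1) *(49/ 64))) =256/ 1715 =0.15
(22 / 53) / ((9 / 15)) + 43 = 6947 / 159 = 43.69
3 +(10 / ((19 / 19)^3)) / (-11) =23 / 11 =2.09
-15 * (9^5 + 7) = -885840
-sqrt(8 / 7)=-2*sqrt(14) / 7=-1.07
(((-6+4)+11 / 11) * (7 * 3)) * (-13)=273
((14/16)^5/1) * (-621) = -10437147/32768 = -318.52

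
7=7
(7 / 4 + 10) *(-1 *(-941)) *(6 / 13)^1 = 132681 / 26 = 5103.12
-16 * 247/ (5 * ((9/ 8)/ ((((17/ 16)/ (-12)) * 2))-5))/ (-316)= -0.22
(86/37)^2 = 7396/1369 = 5.40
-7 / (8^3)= -7 / 512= -0.01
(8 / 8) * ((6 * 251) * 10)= 15060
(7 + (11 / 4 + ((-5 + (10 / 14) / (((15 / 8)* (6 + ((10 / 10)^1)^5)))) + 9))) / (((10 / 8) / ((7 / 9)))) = 8.59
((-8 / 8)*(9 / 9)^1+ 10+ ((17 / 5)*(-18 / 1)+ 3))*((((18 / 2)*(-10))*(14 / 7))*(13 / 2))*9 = 518076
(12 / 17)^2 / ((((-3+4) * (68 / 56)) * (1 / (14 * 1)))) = 28224 / 4913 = 5.74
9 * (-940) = -8460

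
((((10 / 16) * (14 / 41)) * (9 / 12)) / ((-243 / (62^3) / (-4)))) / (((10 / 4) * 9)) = 834148 / 29889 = 27.91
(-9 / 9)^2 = 1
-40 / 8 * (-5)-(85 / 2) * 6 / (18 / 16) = -605 / 3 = -201.67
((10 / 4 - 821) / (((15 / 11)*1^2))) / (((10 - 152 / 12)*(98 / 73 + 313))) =1314511 / 1835760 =0.72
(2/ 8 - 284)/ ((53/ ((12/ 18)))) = -1135/ 318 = -3.57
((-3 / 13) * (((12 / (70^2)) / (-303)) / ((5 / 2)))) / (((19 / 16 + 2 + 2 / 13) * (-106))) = -48 / 22787051875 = -0.00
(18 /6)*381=1143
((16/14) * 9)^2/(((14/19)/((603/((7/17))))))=504841248/2401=210262.91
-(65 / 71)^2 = -4225 / 5041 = -0.84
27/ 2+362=751/ 2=375.50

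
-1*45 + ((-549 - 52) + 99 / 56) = -36077 / 56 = -644.23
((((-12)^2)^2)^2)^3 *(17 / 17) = 79496847203390844133441536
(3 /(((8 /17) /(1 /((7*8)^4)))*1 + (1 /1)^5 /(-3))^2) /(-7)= -0.00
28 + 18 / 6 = 31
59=59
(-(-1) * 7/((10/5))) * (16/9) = 56/9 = 6.22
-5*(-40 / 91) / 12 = 50 / 273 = 0.18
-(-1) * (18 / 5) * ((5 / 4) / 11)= 9 / 22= 0.41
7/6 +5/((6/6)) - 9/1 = -17/6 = -2.83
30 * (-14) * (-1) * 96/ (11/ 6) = 241920/ 11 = 21992.73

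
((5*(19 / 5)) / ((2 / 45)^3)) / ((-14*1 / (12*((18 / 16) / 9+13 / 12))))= -50209875 / 224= -224151.23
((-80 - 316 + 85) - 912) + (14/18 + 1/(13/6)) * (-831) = -87862/39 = -2252.87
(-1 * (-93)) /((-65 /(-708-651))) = 126387 /65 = 1944.42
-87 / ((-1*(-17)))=-87 / 17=-5.12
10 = 10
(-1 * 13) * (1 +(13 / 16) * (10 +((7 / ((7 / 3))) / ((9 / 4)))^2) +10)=-19253 / 72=-267.40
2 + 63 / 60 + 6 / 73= 4573 / 1460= 3.13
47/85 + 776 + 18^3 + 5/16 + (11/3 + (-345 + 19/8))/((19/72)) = 137582283/25840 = 5324.39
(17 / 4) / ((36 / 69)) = 391 / 48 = 8.15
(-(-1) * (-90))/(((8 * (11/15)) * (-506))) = 675/22264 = 0.03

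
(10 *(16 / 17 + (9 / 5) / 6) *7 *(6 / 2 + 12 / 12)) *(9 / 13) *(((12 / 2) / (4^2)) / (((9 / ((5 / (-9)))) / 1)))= -7385 / 1326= -5.57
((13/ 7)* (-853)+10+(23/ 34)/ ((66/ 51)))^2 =2476280.31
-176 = -176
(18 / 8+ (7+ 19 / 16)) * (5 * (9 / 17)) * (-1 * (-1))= 7515 / 272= 27.63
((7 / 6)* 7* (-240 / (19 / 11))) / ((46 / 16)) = -172480 / 437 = -394.69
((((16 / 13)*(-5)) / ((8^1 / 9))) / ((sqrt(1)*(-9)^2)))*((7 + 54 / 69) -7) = -20 / 299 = -0.07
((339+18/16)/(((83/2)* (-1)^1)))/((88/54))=-73467/14608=-5.03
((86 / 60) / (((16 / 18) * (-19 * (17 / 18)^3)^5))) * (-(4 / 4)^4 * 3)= 163184369911048525824 / 35438214277102016876157535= 0.00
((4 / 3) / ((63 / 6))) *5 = 40 / 63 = 0.63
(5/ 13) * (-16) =-80/ 13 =-6.15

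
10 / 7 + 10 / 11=180 / 77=2.34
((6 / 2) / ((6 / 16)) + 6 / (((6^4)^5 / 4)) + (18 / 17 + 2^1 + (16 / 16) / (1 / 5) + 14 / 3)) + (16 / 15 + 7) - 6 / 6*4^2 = 165644289326186581 / 12948894475223040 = 12.79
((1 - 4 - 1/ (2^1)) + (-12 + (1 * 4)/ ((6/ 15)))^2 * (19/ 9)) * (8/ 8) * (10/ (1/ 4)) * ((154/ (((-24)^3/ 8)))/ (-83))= 34265/ 161352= 0.21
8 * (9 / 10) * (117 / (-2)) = -421.20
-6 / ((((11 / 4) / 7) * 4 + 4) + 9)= -7 / 17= -0.41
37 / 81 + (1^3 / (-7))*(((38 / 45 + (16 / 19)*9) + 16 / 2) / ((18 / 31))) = -27578 / 7695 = -3.58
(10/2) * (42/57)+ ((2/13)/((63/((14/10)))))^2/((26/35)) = 62285216/16905915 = 3.68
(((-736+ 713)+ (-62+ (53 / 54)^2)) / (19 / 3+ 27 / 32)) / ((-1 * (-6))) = -980204 / 502281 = -1.95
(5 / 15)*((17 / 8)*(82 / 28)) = 697 / 336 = 2.07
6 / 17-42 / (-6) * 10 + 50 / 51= 214 / 3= 71.33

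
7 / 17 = 0.41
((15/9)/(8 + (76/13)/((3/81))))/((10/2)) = 13/6468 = 0.00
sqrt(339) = 18.41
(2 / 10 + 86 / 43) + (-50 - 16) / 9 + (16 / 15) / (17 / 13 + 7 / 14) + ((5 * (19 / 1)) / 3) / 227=-704756 / 160035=-4.40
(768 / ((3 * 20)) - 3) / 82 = 0.12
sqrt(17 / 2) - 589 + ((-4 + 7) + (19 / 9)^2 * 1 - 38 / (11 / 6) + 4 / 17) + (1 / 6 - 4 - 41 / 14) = -64550147 / 106029 + sqrt(34) / 2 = -605.88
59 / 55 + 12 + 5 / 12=13.49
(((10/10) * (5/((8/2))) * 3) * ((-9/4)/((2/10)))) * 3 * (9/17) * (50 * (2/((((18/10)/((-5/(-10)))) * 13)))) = -253125/1768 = -143.17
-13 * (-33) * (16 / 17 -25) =-175461 / 17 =-10321.24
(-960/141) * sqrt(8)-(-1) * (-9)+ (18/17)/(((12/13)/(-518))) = -10254/17-640 * sqrt(2)/47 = -622.43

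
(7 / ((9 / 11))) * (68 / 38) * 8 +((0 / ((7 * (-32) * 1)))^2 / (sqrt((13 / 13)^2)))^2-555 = -73961 / 171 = -432.52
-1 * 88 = -88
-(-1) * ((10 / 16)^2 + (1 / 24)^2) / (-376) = -0.00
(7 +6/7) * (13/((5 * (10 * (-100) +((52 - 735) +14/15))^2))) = 32175/4456223527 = 0.00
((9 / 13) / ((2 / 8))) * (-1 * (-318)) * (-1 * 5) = -57240 / 13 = -4403.08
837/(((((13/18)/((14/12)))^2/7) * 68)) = 2583819/11492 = 224.84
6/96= 1/16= 0.06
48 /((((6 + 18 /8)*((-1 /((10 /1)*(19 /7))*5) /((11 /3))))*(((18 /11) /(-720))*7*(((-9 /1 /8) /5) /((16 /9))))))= -684851200 /11907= -57516.69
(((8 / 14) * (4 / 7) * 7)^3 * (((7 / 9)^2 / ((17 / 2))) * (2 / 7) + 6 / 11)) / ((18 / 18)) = 35102720 / 5195421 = 6.76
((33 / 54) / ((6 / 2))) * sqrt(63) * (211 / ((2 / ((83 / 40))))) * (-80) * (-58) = 5586647 * sqrt(7) / 9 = 1642319.85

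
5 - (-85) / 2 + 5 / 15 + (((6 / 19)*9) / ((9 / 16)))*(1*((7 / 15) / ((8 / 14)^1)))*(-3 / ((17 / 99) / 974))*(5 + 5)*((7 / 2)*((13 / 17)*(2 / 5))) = -123821618207 / 164730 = -751664.05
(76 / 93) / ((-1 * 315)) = -76 / 29295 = -0.00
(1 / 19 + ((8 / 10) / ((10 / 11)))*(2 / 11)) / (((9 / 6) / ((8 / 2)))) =808 / 1425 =0.57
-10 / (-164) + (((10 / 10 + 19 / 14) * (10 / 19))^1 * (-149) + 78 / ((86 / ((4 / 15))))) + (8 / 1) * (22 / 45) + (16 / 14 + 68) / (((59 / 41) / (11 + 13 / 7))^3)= 73043096672279048677 / 1486608520640670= 49134.05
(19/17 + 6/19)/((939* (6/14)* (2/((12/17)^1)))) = 6482/5156049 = 0.00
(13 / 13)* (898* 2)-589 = 1207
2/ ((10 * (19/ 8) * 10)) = 4/ 475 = 0.01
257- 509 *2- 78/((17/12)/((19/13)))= -14305/17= -841.47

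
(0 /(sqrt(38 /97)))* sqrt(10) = 0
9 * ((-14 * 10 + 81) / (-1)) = 531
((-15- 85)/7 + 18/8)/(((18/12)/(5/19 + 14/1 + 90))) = -95371/114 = -836.59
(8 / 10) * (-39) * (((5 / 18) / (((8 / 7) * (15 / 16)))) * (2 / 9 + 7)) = -4732 / 81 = -58.42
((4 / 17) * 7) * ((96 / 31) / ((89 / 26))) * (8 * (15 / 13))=645120 / 46903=13.75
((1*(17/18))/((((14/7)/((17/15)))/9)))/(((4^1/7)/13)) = 26299/240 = 109.58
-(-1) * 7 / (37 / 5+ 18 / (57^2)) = 12635 / 13367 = 0.95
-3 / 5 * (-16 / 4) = 12 / 5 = 2.40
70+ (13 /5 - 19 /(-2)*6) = 648 /5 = 129.60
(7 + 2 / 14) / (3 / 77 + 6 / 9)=1650 / 163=10.12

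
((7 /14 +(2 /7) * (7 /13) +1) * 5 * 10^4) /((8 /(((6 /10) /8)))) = 775.24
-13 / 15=-0.87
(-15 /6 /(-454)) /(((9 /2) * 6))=5 /24516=0.00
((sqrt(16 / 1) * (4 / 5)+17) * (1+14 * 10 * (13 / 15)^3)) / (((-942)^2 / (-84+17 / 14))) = -7280016269 / 41927949000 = -0.17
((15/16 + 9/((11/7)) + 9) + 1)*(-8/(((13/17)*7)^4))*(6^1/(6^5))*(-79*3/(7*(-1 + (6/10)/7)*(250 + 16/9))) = -13823143105/750138285152256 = -0.00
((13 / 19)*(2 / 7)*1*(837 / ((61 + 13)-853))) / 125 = -0.00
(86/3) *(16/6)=688/9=76.44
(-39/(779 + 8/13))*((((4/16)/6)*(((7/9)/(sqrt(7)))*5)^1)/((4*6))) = -169*sqrt(7)/3502656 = -0.00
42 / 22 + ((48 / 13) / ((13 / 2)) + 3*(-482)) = -1443.52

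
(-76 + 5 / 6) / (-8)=451 / 48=9.40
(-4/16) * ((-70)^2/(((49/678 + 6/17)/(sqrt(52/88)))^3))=-468934238370150 * sqrt(286)/1095711262217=-7237.67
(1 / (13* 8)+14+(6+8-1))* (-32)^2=359552 / 13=27657.85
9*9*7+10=577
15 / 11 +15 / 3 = 70 / 11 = 6.36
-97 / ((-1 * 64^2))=97 / 4096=0.02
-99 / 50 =-1.98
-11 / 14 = -0.79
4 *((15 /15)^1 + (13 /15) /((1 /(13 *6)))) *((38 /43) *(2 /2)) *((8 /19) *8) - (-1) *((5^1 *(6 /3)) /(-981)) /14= 1205953997 /1476405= 816.82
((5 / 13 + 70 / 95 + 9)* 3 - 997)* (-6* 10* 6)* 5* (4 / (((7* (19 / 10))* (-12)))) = -1432554000 / 32851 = -43607.62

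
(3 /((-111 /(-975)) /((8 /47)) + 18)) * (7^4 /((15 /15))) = 385.83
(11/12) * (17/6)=187/72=2.60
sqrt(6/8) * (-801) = -801 * sqrt(3)/2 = -693.69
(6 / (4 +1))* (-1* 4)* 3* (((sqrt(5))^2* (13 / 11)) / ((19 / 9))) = -8424 / 209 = -40.31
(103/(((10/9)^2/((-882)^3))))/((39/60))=-5724373980024/65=-88067292000.37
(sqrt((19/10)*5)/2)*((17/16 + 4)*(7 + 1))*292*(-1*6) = -17739*sqrt(38) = -109350.54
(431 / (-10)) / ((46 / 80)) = -1724 / 23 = -74.96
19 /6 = 3.17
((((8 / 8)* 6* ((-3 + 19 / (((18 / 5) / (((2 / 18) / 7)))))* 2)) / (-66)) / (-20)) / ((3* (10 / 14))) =-3307 / 267300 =-0.01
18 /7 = 2.57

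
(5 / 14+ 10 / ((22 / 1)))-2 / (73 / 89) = -1.63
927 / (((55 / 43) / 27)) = 1076247 / 55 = 19568.13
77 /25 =3.08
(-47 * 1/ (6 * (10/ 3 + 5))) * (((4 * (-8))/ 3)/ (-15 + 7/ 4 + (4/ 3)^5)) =-243648/ 219575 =-1.11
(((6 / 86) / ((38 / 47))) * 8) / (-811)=-564 / 662587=-0.00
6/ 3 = 2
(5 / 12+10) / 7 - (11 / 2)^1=-337 / 84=-4.01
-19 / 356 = -0.05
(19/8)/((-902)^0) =19/8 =2.38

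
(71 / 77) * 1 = 71 / 77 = 0.92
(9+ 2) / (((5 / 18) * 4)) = 99 / 10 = 9.90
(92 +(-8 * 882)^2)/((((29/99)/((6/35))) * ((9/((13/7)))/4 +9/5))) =56956588832/5887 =9674976.87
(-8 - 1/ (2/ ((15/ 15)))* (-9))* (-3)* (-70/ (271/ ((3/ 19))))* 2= -4410/ 5149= -0.86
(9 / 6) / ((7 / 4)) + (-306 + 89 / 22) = -46369 / 154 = -301.10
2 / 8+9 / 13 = 49 / 52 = 0.94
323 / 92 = 3.51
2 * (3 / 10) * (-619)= -1857 / 5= -371.40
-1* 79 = -79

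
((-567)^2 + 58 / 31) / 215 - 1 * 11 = 9892902 / 6665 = 1484.31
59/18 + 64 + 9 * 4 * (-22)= -13045/18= -724.72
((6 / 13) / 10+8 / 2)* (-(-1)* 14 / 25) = 3682 / 1625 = 2.27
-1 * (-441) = 441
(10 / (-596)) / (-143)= 5 / 42614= 0.00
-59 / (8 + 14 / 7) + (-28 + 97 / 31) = -30.77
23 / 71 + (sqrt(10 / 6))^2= 424 / 213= 1.99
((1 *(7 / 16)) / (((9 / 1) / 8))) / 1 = 7 / 18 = 0.39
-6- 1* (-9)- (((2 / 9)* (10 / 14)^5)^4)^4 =225343277643478303143554040796517746979240016717966284724939883061319727500882859523 / 75114425881159434381186487269126724833803351327323544811165670655856575833627619841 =3.00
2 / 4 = 0.50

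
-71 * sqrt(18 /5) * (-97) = 20661 * sqrt(10) /5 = 13067.16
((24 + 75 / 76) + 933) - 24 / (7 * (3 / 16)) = 499921 / 532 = 939.70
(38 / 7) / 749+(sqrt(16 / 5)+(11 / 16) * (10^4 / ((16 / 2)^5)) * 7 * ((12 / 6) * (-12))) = -756802477 / 21475328+4 * sqrt(5) / 5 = -33.45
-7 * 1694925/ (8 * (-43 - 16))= 11864475/ 472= 25136.60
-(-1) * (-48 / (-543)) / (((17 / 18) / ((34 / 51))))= 192 / 3077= 0.06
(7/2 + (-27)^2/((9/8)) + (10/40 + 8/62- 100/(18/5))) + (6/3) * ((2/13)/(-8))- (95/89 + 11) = 790215775/1291212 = 612.00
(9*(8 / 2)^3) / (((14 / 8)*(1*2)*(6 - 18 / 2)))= -384 / 7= -54.86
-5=-5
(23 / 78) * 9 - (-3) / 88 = 2.69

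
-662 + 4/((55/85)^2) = -78946/121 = -652.45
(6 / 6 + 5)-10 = -4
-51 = -51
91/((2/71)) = 6461/2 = 3230.50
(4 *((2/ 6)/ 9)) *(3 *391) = 1564/ 9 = 173.78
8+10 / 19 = 162 / 19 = 8.53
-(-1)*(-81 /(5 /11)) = -891 /5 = -178.20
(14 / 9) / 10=7 / 45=0.16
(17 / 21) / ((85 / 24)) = 0.23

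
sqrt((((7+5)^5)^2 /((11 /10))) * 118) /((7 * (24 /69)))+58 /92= 29 /46+1430784 * sqrt(3245) /77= 1058500.24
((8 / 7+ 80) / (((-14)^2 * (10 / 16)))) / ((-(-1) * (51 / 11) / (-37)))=-462352 / 87465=-5.29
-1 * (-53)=53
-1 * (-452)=452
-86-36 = -122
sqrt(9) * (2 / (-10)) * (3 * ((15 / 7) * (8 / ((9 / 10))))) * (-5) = 1200 / 7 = 171.43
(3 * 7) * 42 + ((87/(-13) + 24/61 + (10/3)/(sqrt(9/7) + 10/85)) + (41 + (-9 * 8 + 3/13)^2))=2890 * sqrt(7)/2573 + 482799694199/79575171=6070.19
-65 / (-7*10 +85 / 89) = 1157 / 1229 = 0.94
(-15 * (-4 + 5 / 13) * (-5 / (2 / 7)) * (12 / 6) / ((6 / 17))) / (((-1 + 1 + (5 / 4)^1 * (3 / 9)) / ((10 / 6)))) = -279650 / 13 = -21511.54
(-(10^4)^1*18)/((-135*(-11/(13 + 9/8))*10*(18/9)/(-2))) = 5650/33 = 171.21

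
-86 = -86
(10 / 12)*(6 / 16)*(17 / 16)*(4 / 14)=0.09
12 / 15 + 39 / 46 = 379 / 230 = 1.65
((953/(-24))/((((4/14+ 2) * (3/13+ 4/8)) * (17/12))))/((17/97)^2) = -546.33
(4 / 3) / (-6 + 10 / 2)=-4 / 3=-1.33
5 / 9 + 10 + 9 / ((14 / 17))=2707 / 126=21.48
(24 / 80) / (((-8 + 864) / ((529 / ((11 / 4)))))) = 1587 / 23540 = 0.07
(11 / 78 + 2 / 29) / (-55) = -95 / 24882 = -0.00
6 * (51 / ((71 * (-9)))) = -34 / 71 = -0.48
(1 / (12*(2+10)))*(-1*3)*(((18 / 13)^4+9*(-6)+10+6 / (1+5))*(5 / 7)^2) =28078675 / 67175472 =0.42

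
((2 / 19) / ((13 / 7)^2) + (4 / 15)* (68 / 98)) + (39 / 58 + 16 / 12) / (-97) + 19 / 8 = 136489606679 / 53111352840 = 2.57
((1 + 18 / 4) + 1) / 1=13 / 2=6.50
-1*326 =-326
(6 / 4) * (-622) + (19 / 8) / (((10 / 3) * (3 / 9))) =-74469 / 80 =-930.86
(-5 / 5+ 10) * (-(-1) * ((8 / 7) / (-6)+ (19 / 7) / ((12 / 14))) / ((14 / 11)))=4125 / 196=21.05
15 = 15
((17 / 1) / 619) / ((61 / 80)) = 1360 / 37759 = 0.04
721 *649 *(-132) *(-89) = 5497229892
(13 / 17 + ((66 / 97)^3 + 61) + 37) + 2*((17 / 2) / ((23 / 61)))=51446616494 / 356855143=144.17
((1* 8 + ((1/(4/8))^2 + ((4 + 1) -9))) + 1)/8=9/8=1.12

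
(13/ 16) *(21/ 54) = 91/ 288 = 0.32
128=128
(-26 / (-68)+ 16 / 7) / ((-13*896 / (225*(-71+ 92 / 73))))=727376625 / 202372352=3.59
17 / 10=1.70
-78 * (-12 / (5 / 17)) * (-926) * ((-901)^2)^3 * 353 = -2782653995481232152250457136 / 5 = -556530799096246430450091400.00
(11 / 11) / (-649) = -1 / 649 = -0.00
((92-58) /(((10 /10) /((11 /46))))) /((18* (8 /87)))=5423 /1104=4.91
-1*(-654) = 654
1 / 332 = 0.00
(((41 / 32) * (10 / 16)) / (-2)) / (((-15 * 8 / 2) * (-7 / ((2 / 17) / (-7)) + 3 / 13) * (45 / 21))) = 3731 / 499276800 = 0.00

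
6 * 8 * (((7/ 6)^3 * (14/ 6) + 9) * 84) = 461048/ 9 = 51227.56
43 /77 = 0.56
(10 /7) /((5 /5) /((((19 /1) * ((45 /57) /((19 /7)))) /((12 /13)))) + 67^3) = 650 /136847241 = 0.00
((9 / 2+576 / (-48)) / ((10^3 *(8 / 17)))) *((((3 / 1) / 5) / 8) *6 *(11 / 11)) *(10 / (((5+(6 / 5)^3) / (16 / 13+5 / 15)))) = -46665 / 2798848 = -0.02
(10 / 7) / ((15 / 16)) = 32 / 21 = 1.52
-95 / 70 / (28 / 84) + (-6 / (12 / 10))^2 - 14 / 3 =683 / 42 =16.26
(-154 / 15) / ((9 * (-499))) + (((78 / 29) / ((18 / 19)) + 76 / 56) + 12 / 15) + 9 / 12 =314445647 / 54700380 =5.75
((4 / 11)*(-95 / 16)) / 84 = -95 / 3696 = -0.03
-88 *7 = -616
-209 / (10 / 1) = -209 / 10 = -20.90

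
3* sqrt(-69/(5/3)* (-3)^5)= 81* sqrt(345)/5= 300.90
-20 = -20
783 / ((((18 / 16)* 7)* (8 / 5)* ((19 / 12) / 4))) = 20880 / 133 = 156.99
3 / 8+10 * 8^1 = 643 / 8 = 80.38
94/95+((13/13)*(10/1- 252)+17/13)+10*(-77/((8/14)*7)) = -1067541/2470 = -432.20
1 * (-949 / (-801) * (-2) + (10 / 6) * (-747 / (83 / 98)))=-1179368 / 801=-1472.37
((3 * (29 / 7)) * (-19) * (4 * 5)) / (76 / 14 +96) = -3306 / 71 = -46.56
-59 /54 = -1.09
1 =1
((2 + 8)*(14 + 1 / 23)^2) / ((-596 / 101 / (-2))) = 52686145 / 78821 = 668.43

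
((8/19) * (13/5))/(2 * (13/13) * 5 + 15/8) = 0.09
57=57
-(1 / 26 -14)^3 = 47832147 / 17576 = 2721.45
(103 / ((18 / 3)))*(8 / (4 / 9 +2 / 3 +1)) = 1236 / 19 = 65.05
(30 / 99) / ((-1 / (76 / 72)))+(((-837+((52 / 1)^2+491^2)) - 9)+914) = 72424246 / 297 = 243852.68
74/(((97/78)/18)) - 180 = 891.09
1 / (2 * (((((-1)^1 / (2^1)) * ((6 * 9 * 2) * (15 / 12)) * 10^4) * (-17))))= 1 / 22950000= 0.00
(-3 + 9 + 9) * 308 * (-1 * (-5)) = 23100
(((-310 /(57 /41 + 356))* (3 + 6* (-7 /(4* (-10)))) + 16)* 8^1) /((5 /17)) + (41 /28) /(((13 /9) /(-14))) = 123991195 /380978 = 325.46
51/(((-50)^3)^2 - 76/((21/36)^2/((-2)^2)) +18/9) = 833/255208318774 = 0.00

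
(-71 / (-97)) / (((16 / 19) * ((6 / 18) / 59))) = 238773 / 1552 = 153.85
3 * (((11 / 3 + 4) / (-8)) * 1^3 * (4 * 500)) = -5750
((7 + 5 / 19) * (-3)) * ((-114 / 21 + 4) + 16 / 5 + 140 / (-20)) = 75762 / 665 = 113.93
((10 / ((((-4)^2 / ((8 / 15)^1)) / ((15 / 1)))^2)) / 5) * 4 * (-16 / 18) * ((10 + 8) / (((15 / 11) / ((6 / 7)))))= -704 / 35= -20.11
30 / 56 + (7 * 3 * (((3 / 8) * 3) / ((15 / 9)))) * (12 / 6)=1011 / 35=28.89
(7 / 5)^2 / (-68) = -49 / 1700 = -0.03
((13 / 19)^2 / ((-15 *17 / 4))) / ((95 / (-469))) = 317044 / 8745225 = 0.04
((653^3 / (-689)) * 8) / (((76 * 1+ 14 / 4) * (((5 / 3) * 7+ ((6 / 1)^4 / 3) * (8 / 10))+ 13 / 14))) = -311858486240 / 2746845257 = -113.53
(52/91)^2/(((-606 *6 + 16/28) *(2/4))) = -4/22267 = -0.00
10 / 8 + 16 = 69 / 4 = 17.25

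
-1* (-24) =24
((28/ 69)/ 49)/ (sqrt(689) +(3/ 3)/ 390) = -520/ 16872300739 +202800 * sqrt(689)/ 16872300739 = 0.00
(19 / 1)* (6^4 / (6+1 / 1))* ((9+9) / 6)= 73872 / 7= 10553.14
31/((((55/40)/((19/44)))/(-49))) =-57722/121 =-477.04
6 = 6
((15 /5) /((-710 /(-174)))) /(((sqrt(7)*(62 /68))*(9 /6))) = 5916*sqrt(7) /77035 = 0.20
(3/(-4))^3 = -0.42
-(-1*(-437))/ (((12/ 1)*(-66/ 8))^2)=-437/ 9801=-0.04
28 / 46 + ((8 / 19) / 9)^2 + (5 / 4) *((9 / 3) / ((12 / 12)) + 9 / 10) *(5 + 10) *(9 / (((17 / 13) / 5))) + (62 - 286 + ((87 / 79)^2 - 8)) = 2286.18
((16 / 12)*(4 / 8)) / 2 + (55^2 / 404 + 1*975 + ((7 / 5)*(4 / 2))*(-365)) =-47485 / 1212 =-39.18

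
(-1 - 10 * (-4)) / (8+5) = 3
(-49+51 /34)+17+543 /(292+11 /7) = -39251 /1370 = -28.65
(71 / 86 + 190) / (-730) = -16411 / 62780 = -0.26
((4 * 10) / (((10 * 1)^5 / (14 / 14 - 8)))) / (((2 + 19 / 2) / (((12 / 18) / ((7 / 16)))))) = -16 / 43125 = -0.00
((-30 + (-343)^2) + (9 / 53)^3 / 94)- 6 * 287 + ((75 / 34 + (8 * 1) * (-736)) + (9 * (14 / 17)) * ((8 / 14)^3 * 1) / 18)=641220940636400 / 5828683427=110011.28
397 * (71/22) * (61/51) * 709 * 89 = 108496301107/1122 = 96699020.59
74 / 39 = 1.90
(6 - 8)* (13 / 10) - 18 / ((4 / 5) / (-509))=114499 / 10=11449.90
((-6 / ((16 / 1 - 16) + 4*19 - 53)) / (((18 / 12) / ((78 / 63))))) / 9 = -104 / 4347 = -0.02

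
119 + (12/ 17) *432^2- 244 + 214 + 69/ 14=131828.52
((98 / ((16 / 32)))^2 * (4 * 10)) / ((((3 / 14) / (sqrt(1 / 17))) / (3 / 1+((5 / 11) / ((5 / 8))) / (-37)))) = 26095220480 * sqrt(17) / 20757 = 5183473.06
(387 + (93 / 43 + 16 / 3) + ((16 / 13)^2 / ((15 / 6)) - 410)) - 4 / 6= -15.56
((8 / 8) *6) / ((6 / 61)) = 61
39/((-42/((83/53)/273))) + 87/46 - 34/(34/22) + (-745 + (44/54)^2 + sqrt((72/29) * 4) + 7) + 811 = 12 * sqrt(58)/29 + 2331771475/43543899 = 56.70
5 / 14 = 0.36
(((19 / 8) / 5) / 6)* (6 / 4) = 19 / 160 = 0.12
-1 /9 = -0.11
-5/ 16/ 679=-0.00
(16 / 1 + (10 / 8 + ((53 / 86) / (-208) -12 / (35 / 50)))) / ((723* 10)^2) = 2609 / 1309080689280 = 0.00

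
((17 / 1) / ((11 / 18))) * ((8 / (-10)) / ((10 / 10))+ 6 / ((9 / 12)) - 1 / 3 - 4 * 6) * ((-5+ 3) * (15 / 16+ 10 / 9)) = 257771 / 132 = 1952.81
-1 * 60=-60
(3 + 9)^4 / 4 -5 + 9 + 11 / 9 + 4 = 46739 / 9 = 5193.22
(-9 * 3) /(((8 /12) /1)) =-81 /2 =-40.50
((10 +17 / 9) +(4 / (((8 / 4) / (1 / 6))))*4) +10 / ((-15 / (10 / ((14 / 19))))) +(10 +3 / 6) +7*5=6259 / 126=49.67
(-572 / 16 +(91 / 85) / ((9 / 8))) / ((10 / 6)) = -106483 / 5100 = -20.88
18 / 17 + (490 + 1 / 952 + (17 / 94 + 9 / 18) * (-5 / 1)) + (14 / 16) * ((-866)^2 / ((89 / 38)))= 1117679989535 / 3982216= 280667.85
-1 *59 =-59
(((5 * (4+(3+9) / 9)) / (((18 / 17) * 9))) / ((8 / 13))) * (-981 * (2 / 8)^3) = -120445 / 1728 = -69.70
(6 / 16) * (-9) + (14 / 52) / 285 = -100007 / 29640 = -3.37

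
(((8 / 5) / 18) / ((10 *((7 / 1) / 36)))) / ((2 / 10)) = 8 / 35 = 0.23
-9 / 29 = -0.31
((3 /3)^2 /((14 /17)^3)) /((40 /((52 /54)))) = 63869 /1481760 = 0.04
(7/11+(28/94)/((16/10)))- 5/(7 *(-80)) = 48145/57904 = 0.83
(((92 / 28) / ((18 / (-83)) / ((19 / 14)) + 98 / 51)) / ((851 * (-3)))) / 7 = -26809 / 256891222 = -0.00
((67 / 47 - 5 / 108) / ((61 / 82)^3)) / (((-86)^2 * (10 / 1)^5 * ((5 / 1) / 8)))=482515921 / 66572988220125000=0.00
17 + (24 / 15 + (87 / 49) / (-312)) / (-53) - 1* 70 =-53.03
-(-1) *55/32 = 55/32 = 1.72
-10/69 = -0.14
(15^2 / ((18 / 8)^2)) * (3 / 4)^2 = 25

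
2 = 2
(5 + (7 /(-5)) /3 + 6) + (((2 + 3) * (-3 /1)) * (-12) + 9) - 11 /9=8924 /45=198.31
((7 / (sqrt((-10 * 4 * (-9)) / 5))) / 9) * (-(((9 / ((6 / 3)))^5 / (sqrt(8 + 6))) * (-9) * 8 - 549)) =sqrt(2) * (3416 + 59049 * sqrt(14)) / 96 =3305.09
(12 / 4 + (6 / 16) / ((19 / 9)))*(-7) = -3381 / 152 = -22.24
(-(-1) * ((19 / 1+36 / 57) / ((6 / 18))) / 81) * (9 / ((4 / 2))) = 373 / 114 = 3.27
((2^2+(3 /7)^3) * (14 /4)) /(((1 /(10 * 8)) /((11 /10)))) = 61556 /49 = 1256.24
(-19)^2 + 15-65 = 311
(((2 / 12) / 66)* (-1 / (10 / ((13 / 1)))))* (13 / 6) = -169 / 23760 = -0.01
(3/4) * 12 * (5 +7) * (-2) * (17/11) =-3672/11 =-333.82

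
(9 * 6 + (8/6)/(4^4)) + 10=12289/192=64.01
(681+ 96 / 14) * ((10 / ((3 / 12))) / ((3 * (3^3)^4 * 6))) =10700 / 3720087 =0.00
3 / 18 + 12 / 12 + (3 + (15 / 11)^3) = 53525 / 7986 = 6.70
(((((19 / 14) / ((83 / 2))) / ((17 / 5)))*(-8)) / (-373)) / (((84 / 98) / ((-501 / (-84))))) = 15865 / 11052363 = 0.00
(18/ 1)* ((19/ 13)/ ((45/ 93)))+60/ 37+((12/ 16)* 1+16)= 699767/ 9620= 72.74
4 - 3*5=-11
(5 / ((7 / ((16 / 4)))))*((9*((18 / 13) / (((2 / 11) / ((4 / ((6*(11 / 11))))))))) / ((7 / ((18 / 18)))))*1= 11880 / 637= 18.65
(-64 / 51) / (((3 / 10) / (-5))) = 3200 / 153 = 20.92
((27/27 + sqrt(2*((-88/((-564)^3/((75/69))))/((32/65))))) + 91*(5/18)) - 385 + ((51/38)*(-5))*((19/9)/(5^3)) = -80738/225 + 5*sqrt(4637490)/7316208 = -358.83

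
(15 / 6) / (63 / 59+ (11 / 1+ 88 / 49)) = 2891 / 16032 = 0.18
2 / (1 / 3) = 6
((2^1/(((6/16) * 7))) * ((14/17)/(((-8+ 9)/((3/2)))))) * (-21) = -336/17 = -19.76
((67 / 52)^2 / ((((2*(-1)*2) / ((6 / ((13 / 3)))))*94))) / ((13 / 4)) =-40401 / 21477872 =-0.00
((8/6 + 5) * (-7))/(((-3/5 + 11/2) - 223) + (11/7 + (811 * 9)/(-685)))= 255094/1307217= 0.20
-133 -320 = -453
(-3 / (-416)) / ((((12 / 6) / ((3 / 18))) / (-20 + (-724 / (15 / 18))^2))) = 4717459 / 10400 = 453.60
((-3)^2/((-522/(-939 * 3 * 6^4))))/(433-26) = 1825416/11803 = 154.66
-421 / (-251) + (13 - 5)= 2429 / 251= 9.68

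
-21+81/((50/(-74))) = -3522/25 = -140.88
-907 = -907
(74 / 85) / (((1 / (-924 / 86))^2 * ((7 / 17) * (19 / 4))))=9025632 / 175655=51.38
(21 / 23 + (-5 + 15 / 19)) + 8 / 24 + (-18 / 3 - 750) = -995002 / 1311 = -758.96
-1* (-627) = 627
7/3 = 2.33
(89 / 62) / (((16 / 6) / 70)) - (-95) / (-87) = 789455 / 21576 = 36.59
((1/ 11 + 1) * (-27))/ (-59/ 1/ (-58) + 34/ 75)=-1409400/ 70367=-20.03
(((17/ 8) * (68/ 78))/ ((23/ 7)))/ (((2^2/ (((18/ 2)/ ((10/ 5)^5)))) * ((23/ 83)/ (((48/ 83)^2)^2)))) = 62923392/ 3932179199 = 0.02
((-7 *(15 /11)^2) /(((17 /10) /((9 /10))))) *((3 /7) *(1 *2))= -12150 /2057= -5.91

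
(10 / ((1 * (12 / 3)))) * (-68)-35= -205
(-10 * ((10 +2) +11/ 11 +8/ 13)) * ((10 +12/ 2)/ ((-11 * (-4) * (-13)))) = 7080/ 1859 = 3.81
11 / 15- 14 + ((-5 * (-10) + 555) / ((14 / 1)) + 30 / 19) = 125791 / 3990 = 31.53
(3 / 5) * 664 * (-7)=-13944 / 5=-2788.80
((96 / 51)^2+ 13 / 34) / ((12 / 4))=2269 / 1734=1.31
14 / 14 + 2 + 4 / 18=29 / 9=3.22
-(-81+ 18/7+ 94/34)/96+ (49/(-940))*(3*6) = -100763/671160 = -0.15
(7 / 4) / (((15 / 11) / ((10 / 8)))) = 77 / 48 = 1.60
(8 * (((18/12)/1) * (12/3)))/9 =16/3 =5.33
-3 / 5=-0.60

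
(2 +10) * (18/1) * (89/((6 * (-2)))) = -1602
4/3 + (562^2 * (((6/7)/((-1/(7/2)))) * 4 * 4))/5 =-45481516/15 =-3032101.07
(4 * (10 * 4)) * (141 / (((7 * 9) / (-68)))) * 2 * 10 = -10227200 / 21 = -487009.52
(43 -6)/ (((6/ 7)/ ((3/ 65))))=1.99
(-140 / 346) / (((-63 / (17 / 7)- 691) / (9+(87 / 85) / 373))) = 999012 / 196619863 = 0.01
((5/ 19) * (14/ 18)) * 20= 700/ 171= 4.09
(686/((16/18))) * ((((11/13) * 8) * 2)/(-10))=-67914/65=-1044.83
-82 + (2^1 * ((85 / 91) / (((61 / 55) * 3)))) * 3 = -445832 / 5551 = -80.32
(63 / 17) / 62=63 / 1054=0.06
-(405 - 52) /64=-353 /64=-5.52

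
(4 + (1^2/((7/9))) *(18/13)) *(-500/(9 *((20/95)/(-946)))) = 1181790500/819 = 1442967.64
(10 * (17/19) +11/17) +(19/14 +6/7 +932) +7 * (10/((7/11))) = 4765323/4522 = 1053.81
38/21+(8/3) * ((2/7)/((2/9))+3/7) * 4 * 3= 170/3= 56.67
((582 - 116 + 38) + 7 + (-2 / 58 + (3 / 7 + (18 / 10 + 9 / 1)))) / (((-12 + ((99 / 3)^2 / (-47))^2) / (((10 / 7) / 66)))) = 0.02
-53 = -53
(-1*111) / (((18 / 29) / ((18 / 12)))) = -1073 / 4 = -268.25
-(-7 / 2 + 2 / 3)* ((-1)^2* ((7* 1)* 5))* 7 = 4165 / 6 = 694.17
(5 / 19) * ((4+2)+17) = 115 / 19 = 6.05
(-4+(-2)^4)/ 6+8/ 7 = 22/ 7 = 3.14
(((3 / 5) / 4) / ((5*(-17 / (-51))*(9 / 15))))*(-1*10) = -1.50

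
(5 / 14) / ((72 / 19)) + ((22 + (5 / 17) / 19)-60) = -37.89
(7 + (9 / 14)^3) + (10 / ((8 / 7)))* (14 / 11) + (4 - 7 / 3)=1817261 / 90552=20.07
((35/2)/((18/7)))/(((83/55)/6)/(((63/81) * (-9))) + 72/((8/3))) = 94325/373722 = 0.25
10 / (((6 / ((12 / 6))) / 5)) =50 / 3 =16.67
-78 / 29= -2.69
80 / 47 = 1.70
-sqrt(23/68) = -sqrt(391)/34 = -0.58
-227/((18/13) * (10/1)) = -16.39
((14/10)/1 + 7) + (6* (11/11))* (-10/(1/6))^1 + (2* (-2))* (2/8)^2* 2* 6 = -1773/5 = -354.60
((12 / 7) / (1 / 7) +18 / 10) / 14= 69 / 70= 0.99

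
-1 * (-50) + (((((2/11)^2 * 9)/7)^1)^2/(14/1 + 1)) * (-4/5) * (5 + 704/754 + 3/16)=338075003566/6761579825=50.00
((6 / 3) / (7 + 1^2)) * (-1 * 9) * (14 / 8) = -63 / 16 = -3.94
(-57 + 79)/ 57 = 22/ 57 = 0.39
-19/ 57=-1/ 3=-0.33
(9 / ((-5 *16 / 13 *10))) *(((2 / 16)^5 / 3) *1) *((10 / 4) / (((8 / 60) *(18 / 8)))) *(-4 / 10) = 13 / 2621440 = 0.00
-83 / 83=-1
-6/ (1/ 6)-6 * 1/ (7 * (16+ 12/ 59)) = -120633/ 3346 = -36.05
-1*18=-18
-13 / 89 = -0.15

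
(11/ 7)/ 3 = 0.52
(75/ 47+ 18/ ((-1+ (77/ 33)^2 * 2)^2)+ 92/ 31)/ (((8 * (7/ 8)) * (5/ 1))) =10958207/ 80786279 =0.14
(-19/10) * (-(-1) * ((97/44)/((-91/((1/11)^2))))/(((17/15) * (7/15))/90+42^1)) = 3732075/412111295596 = 0.00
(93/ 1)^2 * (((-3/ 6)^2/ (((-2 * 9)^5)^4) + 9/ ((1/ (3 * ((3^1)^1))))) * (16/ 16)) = 700569.00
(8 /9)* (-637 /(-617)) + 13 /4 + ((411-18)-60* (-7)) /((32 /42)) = 95176661 /88848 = 1071.23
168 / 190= 84 / 95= 0.88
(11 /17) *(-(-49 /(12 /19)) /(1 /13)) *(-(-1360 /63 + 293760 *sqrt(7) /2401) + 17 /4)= 7284277 /432- 3912480 *sqrt(7) /49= -194392.31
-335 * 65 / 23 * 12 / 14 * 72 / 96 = -195975 / 322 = -608.62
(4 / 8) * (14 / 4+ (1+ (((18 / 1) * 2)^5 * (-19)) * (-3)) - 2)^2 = 47515435155989876761 / 8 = 5939429394498734595.12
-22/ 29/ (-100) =11/ 1450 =0.01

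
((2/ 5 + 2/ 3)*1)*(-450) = -480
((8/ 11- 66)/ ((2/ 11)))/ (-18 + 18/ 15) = 1795/ 84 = 21.37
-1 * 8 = -8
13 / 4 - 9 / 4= 1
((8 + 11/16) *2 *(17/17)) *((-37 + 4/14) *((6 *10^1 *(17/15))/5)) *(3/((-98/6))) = 5465619/3430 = 1593.47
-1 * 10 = -10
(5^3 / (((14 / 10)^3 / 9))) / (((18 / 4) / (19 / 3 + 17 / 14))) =4953125 / 7203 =687.65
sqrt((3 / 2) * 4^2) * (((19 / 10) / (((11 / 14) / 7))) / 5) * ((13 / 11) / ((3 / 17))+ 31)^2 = 2881512032 * sqrt(6) / 299475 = 23568.69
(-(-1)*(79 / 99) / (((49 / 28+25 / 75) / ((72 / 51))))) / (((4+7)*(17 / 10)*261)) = 5056 / 45634545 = 0.00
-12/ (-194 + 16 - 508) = 0.02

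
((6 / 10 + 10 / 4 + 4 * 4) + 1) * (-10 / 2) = -201 / 2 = -100.50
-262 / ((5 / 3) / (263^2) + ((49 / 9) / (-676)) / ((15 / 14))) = 826919545140 / 23648917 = 34966.49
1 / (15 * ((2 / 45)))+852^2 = 1451811 / 2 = 725905.50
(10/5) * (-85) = -170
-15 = -15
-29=-29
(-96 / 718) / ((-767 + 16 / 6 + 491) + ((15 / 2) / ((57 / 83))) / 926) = 0.00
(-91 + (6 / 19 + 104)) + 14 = 519 / 19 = 27.32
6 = 6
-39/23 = -1.70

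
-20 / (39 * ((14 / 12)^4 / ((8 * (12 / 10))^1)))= -82944 / 31213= -2.66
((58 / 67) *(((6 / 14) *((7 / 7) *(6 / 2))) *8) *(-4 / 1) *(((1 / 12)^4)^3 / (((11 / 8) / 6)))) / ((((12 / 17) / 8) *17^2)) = -29 / 42424520269824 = -0.00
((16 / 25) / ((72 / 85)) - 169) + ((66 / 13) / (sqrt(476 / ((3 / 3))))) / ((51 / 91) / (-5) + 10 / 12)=-7571 / 45 + 90 * sqrt(119) / 3043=-167.92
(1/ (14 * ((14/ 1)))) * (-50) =-25/ 98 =-0.26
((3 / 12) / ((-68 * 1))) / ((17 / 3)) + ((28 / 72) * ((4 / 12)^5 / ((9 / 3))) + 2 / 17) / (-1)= -3605051 / 30338064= -0.12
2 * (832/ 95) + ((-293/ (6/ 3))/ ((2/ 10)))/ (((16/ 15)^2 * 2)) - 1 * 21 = -31653319/ 97280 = -325.38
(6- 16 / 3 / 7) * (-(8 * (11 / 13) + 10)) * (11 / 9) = -107.36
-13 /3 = -4.33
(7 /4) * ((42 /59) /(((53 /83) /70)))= 427035 /3127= 136.56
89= 89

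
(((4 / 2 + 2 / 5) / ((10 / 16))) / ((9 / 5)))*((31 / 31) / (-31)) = -32 / 465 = -0.07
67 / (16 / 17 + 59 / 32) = 36448 / 1515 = 24.06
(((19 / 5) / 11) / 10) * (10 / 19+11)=219 / 550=0.40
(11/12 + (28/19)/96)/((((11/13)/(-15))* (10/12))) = -16575/836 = -19.83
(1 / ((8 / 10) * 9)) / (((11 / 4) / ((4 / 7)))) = 20 / 693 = 0.03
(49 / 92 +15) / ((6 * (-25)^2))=1429 / 345000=0.00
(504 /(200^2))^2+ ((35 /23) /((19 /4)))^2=490757955961 /4774225000000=0.10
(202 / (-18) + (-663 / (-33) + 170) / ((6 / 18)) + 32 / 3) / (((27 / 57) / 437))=468305806 / 891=525595.74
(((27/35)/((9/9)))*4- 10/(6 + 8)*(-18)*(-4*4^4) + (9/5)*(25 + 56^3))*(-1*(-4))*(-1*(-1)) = 42418764/35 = 1211964.69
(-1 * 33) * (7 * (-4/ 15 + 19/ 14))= -2519/ 10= -251.90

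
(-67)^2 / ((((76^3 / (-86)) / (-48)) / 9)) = 5211729 / 13718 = 379.92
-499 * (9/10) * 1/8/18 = -499/160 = -3.12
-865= -865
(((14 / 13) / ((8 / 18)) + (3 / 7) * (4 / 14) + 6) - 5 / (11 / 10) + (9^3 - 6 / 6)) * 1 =10258249 / 14014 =732.00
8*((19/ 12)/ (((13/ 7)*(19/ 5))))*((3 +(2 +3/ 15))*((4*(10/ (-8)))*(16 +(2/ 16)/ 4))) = -5985/ 8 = -748.12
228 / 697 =0.33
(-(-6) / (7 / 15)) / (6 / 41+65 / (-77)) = -40590 / 2203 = -18.42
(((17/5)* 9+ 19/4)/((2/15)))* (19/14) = 5757/16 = 359.81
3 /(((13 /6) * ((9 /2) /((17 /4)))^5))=1419857 /1364688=1.04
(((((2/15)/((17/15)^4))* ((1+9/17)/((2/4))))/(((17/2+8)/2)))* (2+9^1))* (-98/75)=-611520/1419857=-0.43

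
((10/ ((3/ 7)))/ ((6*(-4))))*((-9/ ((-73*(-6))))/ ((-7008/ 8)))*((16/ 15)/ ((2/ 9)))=-7/ 63948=-0.00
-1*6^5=-7776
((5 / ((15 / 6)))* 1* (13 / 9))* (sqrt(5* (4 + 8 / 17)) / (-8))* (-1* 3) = 13* sqrt(1615) / 102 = 5.12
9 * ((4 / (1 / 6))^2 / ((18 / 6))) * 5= 8640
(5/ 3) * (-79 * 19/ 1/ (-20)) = 1501/ 12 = 125.08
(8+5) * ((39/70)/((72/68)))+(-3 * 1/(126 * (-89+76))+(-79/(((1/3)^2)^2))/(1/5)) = -8316921/260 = -31988.16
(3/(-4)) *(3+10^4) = -30009/4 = -7502.25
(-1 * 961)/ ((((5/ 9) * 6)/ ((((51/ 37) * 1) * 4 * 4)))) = -1176264/ 185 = -6358.18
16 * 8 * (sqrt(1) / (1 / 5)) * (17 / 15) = 2176 / 3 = 725.33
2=2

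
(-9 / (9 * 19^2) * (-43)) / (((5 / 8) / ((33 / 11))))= 1032 / 1805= 0.57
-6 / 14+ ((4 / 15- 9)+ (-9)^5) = -6201107 / 105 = -59058.16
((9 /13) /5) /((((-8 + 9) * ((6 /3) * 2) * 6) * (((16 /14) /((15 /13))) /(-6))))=-189 /5408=-0.03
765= 765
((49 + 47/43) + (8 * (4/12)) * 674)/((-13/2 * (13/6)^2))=-5719632/94471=-60.54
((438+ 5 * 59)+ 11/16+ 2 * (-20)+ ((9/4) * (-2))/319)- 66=3203645/5104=627.67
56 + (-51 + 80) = 85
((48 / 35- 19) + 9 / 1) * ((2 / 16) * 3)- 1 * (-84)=11307 / 140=80.76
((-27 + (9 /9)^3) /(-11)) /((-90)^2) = 13 /44550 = 0.00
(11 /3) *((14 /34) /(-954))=-77 /48654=-0.00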